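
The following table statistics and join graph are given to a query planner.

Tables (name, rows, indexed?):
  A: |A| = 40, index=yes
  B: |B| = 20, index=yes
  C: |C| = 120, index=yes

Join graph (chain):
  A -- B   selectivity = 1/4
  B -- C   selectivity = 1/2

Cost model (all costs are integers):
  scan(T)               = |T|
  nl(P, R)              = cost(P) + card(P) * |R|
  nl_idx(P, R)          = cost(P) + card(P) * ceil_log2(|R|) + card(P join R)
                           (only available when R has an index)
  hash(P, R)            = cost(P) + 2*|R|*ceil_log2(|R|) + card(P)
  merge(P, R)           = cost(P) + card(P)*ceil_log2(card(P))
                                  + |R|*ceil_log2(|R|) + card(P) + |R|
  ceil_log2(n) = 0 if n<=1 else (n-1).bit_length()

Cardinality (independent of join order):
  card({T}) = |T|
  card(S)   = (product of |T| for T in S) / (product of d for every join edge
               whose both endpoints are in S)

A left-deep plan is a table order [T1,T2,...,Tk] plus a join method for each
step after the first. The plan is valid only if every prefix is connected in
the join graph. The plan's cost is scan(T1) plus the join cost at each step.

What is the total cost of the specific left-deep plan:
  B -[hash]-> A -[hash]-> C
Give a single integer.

2400

step 1: scan B: cost=20, card=20
step 2: join A via hash
    card(P join A) = 20*40/(4) = 200
    cost = 20 + 2*40*6 + 20 = 520
step 3: join C via hash
    card(P join C) = 200*120/(2) = 12000
    cost = 520 + 2*120*7 + 200 = 2400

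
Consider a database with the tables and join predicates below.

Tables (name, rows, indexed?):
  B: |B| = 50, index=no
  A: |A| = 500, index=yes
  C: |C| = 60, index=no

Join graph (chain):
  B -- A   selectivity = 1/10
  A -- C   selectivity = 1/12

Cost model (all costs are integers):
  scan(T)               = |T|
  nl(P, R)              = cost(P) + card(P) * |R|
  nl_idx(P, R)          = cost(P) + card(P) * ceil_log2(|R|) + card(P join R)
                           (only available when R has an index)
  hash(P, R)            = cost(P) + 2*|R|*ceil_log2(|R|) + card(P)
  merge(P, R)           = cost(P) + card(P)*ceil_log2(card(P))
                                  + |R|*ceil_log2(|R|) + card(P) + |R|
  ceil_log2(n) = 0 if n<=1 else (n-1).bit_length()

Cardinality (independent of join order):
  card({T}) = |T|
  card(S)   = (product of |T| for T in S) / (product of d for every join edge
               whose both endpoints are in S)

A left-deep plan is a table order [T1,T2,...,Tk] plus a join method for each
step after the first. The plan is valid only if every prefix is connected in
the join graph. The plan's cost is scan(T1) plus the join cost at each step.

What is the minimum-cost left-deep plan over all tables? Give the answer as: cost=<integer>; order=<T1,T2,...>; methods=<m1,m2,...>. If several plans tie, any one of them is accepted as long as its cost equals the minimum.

Selinger DP (subsets sized 1..n):
  {B}: scan cost=50, card=50
  {A}: scan cost=500, card=500
  {C}: scan cost=60, card=60
  {AB}: card=2500; try (B,hash)→1600, (A,nl_idx)→3000, (A,merge)→5400, (B,merge)→5850, (A,hash)→9100, (A,nl)→25050 …(+1); best=1600 via (B,hash)
  {AC}: card=2500; try (C,hash)→1720, (A,nl_idx)→3100, (A,merge)→5480, (C,merge)→5920, (A,hash)→9120, (A,nl)→30060 …(+1); best=1720 via (C,hash)
  {ABC}: card=12500; try (C,hash)→4820, (B,hash)→4820, (C,merge)→34520, (B,merge)→34570, (B,nl)→126720, (C,nl)→151600; best=4820 via (C,hash)

cost=4820; order=A,B,C; methods=hash,hash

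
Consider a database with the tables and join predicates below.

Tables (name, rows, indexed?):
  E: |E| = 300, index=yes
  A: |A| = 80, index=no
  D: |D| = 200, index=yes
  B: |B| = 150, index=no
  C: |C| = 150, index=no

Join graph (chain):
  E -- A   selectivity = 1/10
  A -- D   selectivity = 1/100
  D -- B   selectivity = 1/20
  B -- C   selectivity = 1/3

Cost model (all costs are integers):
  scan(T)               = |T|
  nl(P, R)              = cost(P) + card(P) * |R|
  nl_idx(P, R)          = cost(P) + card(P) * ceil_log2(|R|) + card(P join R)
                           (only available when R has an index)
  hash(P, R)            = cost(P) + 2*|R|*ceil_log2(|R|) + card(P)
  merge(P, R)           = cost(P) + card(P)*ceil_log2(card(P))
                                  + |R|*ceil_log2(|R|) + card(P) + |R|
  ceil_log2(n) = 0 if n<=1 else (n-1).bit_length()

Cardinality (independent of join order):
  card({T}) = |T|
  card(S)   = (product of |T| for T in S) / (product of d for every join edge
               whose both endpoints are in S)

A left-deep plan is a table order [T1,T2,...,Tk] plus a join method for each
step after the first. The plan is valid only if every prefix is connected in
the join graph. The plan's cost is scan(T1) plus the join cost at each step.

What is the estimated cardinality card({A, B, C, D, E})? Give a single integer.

Tables in S: A(80), B(150), C(150), D(200), E(300)
Edges inside S: E-A(d=10), A-D(d=100), D-B(d=20), B-C(d=3)
numerator = 80 * 150 * 150 * 200 * 300 = 108000000000
denominator = 10 * 100 * 20 * 3 = 60000
card(S) = 108000000000 / 60000 = 1800000

1800000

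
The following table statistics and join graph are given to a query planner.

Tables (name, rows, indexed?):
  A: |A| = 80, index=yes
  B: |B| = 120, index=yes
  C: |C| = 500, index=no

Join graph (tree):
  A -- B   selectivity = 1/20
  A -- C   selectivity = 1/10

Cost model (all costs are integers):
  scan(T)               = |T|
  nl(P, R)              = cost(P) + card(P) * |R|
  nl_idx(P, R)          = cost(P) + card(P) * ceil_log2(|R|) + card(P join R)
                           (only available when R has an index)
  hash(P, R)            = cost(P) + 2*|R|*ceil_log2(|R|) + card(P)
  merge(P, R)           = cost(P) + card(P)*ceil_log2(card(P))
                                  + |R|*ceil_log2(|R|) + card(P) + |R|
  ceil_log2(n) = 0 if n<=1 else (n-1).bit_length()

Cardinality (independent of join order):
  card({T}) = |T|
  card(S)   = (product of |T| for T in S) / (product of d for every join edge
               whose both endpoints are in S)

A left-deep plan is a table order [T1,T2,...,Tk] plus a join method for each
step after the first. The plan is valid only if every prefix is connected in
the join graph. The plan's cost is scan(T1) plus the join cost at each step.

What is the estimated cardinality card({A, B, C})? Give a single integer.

Tables in S: A(80), B(120), C(500)
Edges inside S: A-B(d=20), A-C(d=10)
numerator = 80 * 120 * 500 = 4800000
denominator = 20 * 10 = 200
card(S) = 4800000 / 200 = 24000

24000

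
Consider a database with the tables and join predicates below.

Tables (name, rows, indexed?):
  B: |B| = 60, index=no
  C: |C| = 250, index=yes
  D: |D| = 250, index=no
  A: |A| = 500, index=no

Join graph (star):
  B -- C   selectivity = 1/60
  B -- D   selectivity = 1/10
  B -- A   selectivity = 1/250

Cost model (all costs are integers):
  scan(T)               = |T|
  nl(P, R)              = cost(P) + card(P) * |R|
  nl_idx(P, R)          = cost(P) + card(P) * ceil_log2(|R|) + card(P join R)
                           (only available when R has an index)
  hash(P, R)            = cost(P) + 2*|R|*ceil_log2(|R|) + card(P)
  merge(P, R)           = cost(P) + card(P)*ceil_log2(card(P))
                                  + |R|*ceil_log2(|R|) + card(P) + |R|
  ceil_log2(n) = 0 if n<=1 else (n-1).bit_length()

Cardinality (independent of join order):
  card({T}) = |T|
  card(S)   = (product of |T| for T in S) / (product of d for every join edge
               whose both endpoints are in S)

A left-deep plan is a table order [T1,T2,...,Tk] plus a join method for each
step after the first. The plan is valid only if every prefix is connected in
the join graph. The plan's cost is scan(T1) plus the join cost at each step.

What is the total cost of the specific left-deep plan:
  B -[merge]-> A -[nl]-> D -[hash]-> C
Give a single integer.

step 1: scan B: cost=60, card=60
step 2: join A via merge
    card(P join A) = 60*500/(250) = 120
    cost = 60 + 60*6 + 500*9 + 60 + 500 = 5480
step 3: join D via nl
    card(P join D) = 120*250/(10) = 3000
    cost = 5480 + 120*250 = 35480
step 4: join C via hash
    card(P join C) = 3000*250/(60) = 12500
    cost = 35480 + 2*250*8 + 3000 = 42480

42480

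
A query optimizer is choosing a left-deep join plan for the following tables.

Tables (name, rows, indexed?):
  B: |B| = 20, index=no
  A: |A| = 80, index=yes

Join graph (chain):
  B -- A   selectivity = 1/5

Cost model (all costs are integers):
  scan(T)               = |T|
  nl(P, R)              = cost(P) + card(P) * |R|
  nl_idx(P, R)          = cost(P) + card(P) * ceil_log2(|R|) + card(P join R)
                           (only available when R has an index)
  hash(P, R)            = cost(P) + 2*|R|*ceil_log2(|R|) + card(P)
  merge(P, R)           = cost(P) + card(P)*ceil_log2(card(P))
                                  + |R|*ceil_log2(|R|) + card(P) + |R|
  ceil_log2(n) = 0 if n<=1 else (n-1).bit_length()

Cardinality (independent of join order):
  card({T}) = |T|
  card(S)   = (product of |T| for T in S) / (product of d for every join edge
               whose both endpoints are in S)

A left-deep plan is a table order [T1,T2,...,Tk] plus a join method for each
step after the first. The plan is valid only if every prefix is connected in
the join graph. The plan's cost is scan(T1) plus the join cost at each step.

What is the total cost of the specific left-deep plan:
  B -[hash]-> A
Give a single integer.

1160

step 1: scan B: cost=20, card=20
step 2: join A via hash
    card(P join A) = 20*80/(5) = 320
    cost = 20 + 2*80*7 + 20 = 1160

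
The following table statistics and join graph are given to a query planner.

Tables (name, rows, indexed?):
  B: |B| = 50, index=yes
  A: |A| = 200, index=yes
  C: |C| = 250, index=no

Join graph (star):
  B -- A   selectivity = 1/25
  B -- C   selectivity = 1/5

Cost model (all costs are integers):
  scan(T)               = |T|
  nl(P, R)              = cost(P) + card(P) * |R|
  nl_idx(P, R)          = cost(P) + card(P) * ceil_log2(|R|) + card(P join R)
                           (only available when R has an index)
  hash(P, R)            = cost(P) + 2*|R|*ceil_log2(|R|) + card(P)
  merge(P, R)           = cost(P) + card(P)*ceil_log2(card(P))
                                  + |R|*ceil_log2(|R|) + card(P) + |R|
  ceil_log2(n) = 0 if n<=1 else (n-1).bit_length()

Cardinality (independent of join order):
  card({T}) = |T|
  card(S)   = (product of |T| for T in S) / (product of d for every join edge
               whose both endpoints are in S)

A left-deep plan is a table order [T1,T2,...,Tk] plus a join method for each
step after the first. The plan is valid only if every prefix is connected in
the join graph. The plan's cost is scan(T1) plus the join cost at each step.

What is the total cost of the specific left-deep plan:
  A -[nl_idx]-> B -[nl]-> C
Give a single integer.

step 1: scan A: cost=200, card=200
step 2: join B via nl_idx
    card(P join B) = 200*50/(25) = 400
    cost = 200 + 200*6 + 400 = 1800
step 3: join C via nl
    card(P join C) = 400*250/(5) = 20000
    cost = 1800 + 400*250 = 101800

101800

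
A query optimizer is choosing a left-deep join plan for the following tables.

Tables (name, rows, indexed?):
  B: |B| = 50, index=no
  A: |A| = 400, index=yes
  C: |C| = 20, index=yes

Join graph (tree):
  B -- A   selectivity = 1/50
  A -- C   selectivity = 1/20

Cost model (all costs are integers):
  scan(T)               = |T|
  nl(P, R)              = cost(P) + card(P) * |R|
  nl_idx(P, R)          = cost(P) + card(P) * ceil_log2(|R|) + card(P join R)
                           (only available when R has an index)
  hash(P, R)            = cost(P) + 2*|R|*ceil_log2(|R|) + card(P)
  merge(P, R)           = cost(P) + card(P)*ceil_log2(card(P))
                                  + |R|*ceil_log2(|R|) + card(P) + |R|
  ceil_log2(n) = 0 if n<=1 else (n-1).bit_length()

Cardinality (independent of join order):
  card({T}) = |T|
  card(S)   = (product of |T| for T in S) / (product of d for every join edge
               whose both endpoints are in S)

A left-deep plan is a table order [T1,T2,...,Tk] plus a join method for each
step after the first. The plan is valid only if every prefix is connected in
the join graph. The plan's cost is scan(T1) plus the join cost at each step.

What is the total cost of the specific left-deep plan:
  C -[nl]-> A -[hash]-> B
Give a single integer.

step 1: scan C: cost=20, card=20
step 2: join A via nl
    card(P join A) = 20*400/(20) = 400
    cost = 20 + 20*400 = 8020
step 3: join B via hash
    card(P join B) = 400*50/(50) = 400
    cost = 8020 + 2*50*6 + 400 = 9020

9020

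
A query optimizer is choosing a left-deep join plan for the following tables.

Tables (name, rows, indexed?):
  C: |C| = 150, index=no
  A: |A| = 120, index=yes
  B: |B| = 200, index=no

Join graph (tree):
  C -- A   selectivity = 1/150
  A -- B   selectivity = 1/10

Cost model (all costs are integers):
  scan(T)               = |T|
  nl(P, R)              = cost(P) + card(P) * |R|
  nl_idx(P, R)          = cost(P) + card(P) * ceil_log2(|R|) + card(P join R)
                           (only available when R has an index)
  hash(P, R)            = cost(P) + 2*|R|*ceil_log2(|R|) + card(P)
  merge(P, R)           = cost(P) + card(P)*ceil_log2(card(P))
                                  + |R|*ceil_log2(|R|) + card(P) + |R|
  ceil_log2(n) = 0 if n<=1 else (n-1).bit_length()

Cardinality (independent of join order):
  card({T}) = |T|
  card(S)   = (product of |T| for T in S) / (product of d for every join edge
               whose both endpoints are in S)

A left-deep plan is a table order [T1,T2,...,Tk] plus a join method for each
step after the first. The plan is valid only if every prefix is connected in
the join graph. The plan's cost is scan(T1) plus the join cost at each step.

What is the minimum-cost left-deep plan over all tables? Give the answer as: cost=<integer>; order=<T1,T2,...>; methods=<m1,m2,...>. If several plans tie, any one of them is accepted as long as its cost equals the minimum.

Selinger DP (subsets sized 1..n):
  {C}: scan cost=150, card=150
  {A}: scan cost=120, card=120
  {B}: scan cost=200, card=200
  {AC}: card=120; try (A,nl_idx)→1320, (A,hash)→1980, (C,merge)→2430, (A,merge)→2460, (C,hash)→2640, (C,nl)→18120 …(+1); best=1320 via (A,nl_idx)
  {AB}: card=2400; try (A,hash)→2080, (B,merge)→2880, (A,merge)→2960, (B,hash)→3440, (A,nl_idx)→4000, (B,nl)→24120 …(+1); best=2080 via (A,hash)
  {ABC}: card=2400; try (B,merge)→4080, (B,hash)→4640, (C,hash)→6880, (B,nl)→25320, (C,merge)→34630, (C,nl)→362080; best=4080 via (B,merge)

cost=4080; order=C,A,B; methods=nl_idx,merge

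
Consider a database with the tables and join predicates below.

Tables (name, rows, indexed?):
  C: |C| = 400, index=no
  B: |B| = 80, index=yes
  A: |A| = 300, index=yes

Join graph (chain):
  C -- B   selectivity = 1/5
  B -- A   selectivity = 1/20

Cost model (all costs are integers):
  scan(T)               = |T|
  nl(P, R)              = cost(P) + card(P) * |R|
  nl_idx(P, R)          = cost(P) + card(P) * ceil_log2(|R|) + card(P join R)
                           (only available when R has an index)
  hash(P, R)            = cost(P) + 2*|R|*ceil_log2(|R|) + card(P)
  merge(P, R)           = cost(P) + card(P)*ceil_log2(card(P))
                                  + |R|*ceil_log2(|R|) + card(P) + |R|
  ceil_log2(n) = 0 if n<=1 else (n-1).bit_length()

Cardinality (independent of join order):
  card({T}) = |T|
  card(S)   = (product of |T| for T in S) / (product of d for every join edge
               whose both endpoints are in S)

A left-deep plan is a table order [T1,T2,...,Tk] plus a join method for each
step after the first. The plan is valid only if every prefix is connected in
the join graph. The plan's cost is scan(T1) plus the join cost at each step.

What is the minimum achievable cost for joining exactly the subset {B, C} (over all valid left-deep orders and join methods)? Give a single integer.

Selinger DP over subsets of {B,C}:
  {C}: scan cost=400, card=400
  {B}: scan cost=80, card=80
  {BC}: card=6400; try (B,hash)→1920, (C,merge)→4720, (B,merge)→5040, (C,hash)→7360, (B,nl_idx)→9600, (C,nl)→32080 …(+1); best=1920 via (B,hash)

1920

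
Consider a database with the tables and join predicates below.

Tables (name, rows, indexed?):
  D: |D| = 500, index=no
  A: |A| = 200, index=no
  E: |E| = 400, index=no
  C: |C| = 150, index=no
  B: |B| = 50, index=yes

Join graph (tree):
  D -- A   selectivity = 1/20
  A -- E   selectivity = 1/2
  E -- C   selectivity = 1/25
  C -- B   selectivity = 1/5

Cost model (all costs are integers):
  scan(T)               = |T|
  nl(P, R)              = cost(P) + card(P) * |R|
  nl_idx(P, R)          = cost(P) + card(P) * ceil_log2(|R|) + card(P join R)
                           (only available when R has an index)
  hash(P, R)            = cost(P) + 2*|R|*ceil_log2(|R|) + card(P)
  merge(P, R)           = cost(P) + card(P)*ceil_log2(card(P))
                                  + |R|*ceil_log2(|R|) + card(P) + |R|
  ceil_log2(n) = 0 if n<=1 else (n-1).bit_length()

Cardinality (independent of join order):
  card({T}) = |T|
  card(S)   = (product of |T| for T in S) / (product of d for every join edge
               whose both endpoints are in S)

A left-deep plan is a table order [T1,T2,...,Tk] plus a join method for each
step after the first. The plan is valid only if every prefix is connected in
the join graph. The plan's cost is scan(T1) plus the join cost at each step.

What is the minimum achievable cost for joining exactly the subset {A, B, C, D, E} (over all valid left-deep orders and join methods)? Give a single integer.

Selinger DP over subsets of {A,B,C,D,E}:
  {D}: scan cost=500, card=500
  {A}: scan cost=200, card=200
  {E}: scan cost=400, card=400
  {C}: scan cost=150, card=150
  {B}: scan cost=50, card=50
  {AD}: card=5000; try (A,hash)→4200, (D,merge)→7000, (A,merge)→7300, (D,hash)→9400, (D,nl)→100200, (A,nl)→100500; best=4200 via (A,hash)
  {AE}: card=40000; try (A,hash)→4000, (E,merge)→6000, (A,merge)→6200, (E,hash)→7600, (E,nl)→80200, (A,nl)→80400; best=4000 via (A,hash)
  {CE}: card=2400; try (C,hash)→3200, (E,merge)→5500, (C,merge)→5750, (E,hash)→7500, (E,nl)→60150, (C,nl)→60400; best=3200 via (C,hash)
  {BC}: card=1500; try (B,hash)→900, (C,merge)→1750, (B,merge)→1850, (C,hash)→2500, (B,nl_idx)→2550, (C,nl)→7550 …(+1); best=900 via (B,hash)
  {ADE}: card=1000000; try (E,hash)→16400, (D,hash)→53000, (E,merge)→78200, (D,merge)→689000, (E,nl)→2004200, (D,nl)→20004000; best=16400 via (E,hash)
  {ACE}: card=240000; try (A,hash)→8800, (A,merge)→36200, (C,hash)→46400, (A,nl)→483200, (C,merge)→685350, (C,nl)→6004000; best=8800 via (A,hash)
  {BCE}: card=24000; try (B,hash)→6200, (E,hash)→9600, (E,merge)→22900, (B,merge)→34750, (B,nl_idx)→41600, (B,nl)→123200 …(+1); best=6200 via (B,hash)
  {ACDE}: card=6000000; try (D,hash)→257800, (C,hash)→1018800, (D,merge)→4573800, (C,merge)→21017750, (D,nl)→120008800, (C,nl)→150016400; best=257800 via (D,hash)
  {ABCE}: card=2400000; try (A,hash)→33400, (B,hash)→249400, (A,merge)→392000, (B,nl_idx)→3848800, (B,merge)→4569150, (A,nl)→4806200 …(+1); best=33400 via (A,hash)
  {ABCDE}: card=60000000; try (D,hash)→2442400, (B,hash)→6258400, (D,merge)→55238400, (B,nl_idx)→96257800, (B,merge)→144258150, (B,nl)→300257800 …(+1); best=2442400 via (D,hash)

2442400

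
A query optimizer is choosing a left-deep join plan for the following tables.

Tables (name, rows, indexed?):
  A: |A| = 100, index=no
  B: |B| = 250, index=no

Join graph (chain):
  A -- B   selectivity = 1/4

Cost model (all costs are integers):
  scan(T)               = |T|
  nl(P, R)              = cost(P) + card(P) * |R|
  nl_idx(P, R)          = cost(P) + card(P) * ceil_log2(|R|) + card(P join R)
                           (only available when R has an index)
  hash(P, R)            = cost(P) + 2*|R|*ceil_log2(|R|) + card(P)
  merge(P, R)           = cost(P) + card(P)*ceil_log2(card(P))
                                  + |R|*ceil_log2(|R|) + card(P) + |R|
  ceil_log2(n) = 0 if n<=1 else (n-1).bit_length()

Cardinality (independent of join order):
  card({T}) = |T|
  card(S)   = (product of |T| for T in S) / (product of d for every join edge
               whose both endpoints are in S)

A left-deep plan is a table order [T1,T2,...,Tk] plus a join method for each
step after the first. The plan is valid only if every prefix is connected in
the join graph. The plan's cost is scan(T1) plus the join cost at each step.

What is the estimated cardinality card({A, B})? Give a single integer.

6250

Tables in S: A(100), B(250)
Edges inside S: A-B(d=4)
numerator = 100 * 250 = 25000
denominator = 4 = 4
card(S) = 25000 / 4 = 6250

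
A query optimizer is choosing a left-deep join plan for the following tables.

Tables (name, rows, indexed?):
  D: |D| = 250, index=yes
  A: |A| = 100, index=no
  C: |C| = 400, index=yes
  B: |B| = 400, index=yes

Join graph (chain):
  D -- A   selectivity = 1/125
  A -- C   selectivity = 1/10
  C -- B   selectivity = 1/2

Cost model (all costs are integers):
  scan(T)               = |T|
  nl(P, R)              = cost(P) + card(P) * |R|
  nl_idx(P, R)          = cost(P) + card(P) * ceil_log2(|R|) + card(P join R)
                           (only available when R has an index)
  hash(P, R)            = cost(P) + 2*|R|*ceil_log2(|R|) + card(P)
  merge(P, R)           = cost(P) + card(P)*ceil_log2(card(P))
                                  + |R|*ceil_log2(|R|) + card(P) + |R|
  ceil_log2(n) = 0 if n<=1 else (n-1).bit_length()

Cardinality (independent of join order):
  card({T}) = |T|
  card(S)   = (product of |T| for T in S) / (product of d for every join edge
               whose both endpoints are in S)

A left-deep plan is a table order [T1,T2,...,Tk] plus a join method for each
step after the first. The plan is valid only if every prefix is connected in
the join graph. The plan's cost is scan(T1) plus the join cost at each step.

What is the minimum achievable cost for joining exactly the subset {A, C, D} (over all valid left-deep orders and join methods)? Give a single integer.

6900

Selinger DP over subsets of {A,C,D}:
  {D}: scan cost=250, card=250
  {A}: scan cost=100, card=100
  {C}: scan cost=400, card=400
  {AD}: card=200; try (D,nl_idx)→1100, (A,hash)→1900, (D,merge)→3150, (A,merge)→3300, (D,hash)→4200, (D,nl)→25100 …(+1); best=1100 via (D,nl_idx)
  {AC}: card=4000; try (A,hash)→2200, (C,merge)→4900, (C,nl_idx)→5000, (A,merge)→5200, (C,hash)→7400, (C,nl)→40100 …(+1); best=2200 via (A,hash)
  {ACD}: card=8000; try (C,merge)→6900, (C,hash)→8500, (D,hash)→10200, (C,nl_idx)→10900, (D,nl_idx)→42200, (D,merge)→56450 …(+2); best=6900 via (C,merge)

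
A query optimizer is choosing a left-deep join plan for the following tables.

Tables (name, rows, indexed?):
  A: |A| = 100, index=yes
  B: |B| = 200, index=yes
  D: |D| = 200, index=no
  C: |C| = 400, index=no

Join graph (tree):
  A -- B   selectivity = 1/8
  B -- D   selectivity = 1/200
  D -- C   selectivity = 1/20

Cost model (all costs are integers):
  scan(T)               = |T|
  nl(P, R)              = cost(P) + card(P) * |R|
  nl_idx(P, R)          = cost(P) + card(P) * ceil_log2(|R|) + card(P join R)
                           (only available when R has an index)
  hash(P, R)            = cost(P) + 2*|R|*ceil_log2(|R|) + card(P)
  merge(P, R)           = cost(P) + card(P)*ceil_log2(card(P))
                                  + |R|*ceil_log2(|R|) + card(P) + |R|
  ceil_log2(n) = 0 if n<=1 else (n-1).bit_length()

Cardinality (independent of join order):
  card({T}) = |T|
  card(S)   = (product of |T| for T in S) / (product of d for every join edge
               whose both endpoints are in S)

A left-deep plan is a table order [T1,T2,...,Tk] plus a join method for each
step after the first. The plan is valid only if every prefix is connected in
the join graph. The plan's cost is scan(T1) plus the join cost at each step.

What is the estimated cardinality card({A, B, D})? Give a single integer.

2500

Tables in S: A(100), B(200), D(200)
Edges inside S: A-B(d=8), B-D(d=200)
numerator = 100 * 200 * 200 = 4000000
denominator = 8 * 200 = 1600
card(S) = 4000000 / 1600 = 2500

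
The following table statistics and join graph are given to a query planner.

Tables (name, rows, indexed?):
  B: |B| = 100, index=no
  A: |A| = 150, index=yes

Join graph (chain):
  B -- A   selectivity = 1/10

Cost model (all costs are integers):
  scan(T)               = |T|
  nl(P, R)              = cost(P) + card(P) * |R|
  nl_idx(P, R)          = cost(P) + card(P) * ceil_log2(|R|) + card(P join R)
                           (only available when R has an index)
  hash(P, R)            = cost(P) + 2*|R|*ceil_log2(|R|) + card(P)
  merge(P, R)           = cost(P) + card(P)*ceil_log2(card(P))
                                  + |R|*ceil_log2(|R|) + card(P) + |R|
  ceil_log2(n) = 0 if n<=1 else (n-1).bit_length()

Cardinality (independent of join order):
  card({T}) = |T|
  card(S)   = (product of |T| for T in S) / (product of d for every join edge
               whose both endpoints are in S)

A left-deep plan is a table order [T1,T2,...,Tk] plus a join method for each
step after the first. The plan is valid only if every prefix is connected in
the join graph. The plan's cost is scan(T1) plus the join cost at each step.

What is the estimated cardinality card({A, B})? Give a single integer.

Tables in S: A(150), B(100)
Edges inside S: B-A(d=10)
numerator = 150 * 100 = 15000
denominator = 10 = 10
card(S) = 15000 / 10 = 1500

1500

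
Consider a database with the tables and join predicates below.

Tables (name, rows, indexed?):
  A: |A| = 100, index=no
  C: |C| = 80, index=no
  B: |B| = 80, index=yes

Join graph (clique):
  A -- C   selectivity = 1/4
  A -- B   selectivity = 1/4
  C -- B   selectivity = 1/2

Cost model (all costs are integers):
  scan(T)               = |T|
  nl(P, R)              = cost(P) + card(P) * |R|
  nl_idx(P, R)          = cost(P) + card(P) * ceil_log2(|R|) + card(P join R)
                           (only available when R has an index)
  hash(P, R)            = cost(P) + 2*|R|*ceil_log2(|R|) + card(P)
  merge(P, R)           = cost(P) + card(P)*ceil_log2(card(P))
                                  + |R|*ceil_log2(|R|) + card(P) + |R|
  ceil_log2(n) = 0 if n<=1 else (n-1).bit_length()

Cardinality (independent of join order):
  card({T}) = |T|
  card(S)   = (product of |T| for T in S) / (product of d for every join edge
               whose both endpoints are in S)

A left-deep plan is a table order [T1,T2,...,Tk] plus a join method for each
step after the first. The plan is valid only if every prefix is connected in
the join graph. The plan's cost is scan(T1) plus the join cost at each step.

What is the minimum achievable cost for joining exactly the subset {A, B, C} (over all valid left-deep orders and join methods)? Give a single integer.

Selinger DP over subsets of {A,B,C}:
  {A}: scan cost=100, card=100
  {C}: scan cost=80, card=80
  {B}: scan cost=80, card=80
  {AC}: card=2000; try (C,hash)→1320, (A,merge)→1520, (C,merge)→1540, (A,hash)→1560, (A,nl)→8080, (C,nl)→8100; best=1320 via (C,hash)
  {AB}: card=2000; try (B,hash)→1320, (A,merge)→1520, (B,merge)→1540, (A,hash)→1560, (B,nl_idx)→2800, (A,nl)→8080 …(+1); best=1320 via (B,hash)
  {BC}: card=3200; try (C,hash)→1280, (B,hash)→1280, (C,merge)→1360, (B,merge)→1360, (B,nl_idx)→3840, (C,nl)→6480 …(+1); best=1280 via (C,hash)
  {ABC}: card=20000; try (C,hash)→4440, (B,hash)→4440, (A,hash)→5880, (C,merge)→25960, (B,merge)→25960, (B,nl_idx)→35320 …(+4); best=4440 via (C,hash)

4440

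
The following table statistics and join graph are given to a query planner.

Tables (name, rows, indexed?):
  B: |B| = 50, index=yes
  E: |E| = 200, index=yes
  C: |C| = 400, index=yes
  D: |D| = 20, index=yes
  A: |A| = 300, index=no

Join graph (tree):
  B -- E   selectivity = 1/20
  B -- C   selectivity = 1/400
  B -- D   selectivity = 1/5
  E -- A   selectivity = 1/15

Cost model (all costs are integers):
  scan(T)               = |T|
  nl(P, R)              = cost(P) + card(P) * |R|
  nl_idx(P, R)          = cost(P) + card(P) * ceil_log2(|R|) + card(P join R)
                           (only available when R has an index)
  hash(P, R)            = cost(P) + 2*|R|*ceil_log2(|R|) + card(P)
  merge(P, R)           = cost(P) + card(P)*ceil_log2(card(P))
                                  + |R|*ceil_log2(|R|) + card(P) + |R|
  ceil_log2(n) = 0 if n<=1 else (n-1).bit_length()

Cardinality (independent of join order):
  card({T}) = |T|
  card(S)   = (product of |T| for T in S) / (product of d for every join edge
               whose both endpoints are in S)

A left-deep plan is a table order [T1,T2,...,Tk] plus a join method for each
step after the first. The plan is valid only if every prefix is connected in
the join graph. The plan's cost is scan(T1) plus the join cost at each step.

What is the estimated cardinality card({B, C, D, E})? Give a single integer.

Tables in S: B(50), C(400), D(20), E(200)
Edges inside S: B-E(d=20), B-C(d=400), B-D(d=5)
numerator = 50 * 400 * 20 * 200 = 80000000
denominator = 20 * 400 * 5 = 40000
card(S) = 80000000 / 40000 = 2000

2000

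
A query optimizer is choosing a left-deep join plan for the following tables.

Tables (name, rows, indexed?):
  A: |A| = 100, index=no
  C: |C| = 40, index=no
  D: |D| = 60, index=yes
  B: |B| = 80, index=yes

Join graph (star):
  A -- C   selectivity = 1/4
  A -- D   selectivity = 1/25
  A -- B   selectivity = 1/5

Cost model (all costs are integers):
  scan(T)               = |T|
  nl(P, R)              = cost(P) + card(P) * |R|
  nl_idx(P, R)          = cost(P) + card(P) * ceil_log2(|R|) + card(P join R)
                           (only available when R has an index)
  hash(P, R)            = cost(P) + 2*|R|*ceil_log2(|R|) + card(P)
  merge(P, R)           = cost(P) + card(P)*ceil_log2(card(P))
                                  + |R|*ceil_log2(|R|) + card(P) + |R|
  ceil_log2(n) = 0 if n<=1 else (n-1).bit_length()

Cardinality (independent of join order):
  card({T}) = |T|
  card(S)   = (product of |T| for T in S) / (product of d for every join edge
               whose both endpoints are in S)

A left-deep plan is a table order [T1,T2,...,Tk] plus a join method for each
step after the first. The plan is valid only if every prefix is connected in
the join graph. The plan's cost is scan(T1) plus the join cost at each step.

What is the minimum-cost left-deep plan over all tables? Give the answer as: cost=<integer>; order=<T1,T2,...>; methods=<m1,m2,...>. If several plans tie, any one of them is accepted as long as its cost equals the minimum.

Selinger DP (subsets sized 1..n):
  {A}: scan cost=100, card=100
  {C}: scan cost=40, card=40
  {D}: scan cost=60, card=60
  {B}: scan cost=80, card=80
  {AC}: card=1000; try (C,hash)→680, (A,merge)→1120, (C,merge)→1180, (A,hash)→1480, (A,nl)→4040, (C,nl)→4100; best=680 via (C,hash)
  {AD}: card=240; try (D,hash)→920, (D,nl_idx)→940, (A,merge)→1280, (D,merge)→1320, (A,hash)→1520, (A,nl)→6060 …(+1); best=920 via (D,hash)
  {AB}: card=1600; try (B,hash)→1320, (A,merge)→1520, (B,merge)→1540, (A,hash)→1560, (B,nl_idx)→2400, (A,nl)→8080 …(+1); best=1320 via (B,hash)
  {ACD}: card=2400; try (C,hash)→1640, (D,hash)→2400, (C,merge)→3360, (D,nl_idx)→9080, (C,nl)→10520, (D,merge)→12100 …(+1); best=1640 via (C,hash)
  {ABC}: card=16000; try (B,hash)→2800, (C,hash)→3400, (B,merge)→12320, (C,merge)→20800, (B,nl_idx)→23680, (C,nl)→65320 …(+1); best=2800 via (B,hash)
  {ABD}: card=3840; try (B,hash)→2280, (D,hash)→3640, (B,merge)→3720, (B,nl_idx)→6440, (D,nl_idx)→14760, (B,nl)→20120 …(+2); best=2280 via (B,hash)
  {ABCD}: card=38400; try (B,hash)→5160, (C,hash)→6600, (D,hash)→19520, (B,merge)→33480, (C,merge)→52480, (B,nl_idx)→56840 …(+5); best=5160 via (B,hash)

cost=5160; order=A,D,C,B; methods=hash,hash,hash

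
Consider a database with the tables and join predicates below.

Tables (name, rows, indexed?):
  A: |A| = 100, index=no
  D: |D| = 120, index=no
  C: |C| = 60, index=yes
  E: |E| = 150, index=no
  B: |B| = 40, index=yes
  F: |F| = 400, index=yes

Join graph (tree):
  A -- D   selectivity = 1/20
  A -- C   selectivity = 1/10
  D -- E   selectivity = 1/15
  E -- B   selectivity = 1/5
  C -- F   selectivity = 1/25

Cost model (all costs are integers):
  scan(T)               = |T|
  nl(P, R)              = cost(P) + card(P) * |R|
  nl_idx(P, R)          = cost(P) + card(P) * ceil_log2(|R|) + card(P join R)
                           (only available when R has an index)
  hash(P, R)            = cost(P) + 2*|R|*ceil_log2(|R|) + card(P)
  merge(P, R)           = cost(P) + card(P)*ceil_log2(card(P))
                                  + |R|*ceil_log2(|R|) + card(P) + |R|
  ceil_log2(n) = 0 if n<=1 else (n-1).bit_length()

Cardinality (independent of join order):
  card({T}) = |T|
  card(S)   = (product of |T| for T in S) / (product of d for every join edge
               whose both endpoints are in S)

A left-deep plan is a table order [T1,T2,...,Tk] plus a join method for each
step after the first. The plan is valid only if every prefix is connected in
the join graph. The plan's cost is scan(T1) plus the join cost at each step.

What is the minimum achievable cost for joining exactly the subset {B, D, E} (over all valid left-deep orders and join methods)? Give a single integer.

3660

Selinger DP over subsets of {B,D,E}:
  {D}: scan cost=120, card=120
  {E}: scan cost=150, card=150
  {B}: scan cost=40, card=40
  {DE}: card=1200; try (D,hash)→1980, (E,merge)→2430, (D,merge)→2460, (E,hash)→2640, (E,nl)→18120, (D,nl)→18150; best=1980 via (D,hash)
  {BE}: card=1200; try (B,hash)→780, (E,merge)→1670, (B,merge)→1780, (B,nl_idx)→2250, (E,hash)→2480, (E,nl)→6040 …(+1); best=780 via (B,hash)
  {BDE}: card=9600; try (D,hash)→3660, (B,hash)→3660, (D,merge)→16140, (B,merge)→16660, (B,nl_idx)→18780, (B,nl)→49980 …(+1); best=3660 via (D,hash)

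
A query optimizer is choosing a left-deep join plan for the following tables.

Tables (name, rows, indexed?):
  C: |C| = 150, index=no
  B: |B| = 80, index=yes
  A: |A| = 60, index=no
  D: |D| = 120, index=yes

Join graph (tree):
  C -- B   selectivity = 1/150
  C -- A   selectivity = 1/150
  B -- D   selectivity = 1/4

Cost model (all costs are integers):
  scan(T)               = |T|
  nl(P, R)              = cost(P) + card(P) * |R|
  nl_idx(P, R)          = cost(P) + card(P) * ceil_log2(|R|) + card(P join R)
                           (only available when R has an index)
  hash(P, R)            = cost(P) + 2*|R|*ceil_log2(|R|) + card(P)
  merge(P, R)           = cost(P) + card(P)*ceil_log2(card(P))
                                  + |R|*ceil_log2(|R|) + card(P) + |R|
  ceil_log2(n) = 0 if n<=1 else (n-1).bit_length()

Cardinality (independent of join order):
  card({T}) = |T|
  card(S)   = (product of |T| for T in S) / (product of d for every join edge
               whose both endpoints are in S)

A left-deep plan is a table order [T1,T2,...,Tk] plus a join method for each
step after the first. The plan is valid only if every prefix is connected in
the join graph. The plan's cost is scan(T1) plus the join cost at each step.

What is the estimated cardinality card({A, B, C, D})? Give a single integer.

Tables in S: A(60), B(80), C(150), D(120)
Edges inside S: C-B(d=150), C-A(d=150), B-D(d=4)
numerator = 60 * 80 * 150 * 120 = 86400000
denominator = 150 * 150 * 4 = 90000
card(S) = 86400000 / 90000 = 960

960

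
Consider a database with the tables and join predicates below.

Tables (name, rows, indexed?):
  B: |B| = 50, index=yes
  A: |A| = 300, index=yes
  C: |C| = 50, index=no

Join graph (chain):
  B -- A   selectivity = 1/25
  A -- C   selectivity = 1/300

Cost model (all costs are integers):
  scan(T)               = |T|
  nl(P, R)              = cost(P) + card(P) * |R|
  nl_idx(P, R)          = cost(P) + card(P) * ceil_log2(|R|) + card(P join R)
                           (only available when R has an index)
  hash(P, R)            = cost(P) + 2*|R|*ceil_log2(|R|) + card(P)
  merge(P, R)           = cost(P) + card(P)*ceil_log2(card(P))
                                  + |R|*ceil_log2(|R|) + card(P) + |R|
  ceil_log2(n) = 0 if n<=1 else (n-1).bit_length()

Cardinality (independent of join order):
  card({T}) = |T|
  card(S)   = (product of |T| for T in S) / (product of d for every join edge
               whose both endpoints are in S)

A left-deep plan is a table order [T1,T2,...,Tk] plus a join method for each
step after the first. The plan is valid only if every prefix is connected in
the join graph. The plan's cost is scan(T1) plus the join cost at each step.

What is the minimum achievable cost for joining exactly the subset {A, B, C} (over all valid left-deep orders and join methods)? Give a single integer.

950

Selinger DP over subsets of {A,B,C}:
  {B}: scan cost=50, card=50
  {A}: scan cost=300, card=300
  {C}: scan cost=50, card=50
  {AB}: card=600; try (A,nl_idx)→1100, (B,hash)→1200, (B,nl_idx)→2700, (A,merge)→3400, (B,merge)→3650, (A,hash)→5500 …(+2); best=1100 via (A,nl_idx)
  {AC}: card=50; try (A,nl_idx)→550, (C,hash)→1200, (A,merge)→3400, (C,merge)→3650, (A,hash)→5500, (A,nl)→15050 …(+1); best=550 via (A,nl_idx)
  {ABC}: card=100; try (B,nl_idx)→950, (B,hash)→1200, (B,merge)→1250, (C,hash)→2300, (B,nl)→3050, (C,merge)→8050 …(+1); best=950 via (B,nl_idx)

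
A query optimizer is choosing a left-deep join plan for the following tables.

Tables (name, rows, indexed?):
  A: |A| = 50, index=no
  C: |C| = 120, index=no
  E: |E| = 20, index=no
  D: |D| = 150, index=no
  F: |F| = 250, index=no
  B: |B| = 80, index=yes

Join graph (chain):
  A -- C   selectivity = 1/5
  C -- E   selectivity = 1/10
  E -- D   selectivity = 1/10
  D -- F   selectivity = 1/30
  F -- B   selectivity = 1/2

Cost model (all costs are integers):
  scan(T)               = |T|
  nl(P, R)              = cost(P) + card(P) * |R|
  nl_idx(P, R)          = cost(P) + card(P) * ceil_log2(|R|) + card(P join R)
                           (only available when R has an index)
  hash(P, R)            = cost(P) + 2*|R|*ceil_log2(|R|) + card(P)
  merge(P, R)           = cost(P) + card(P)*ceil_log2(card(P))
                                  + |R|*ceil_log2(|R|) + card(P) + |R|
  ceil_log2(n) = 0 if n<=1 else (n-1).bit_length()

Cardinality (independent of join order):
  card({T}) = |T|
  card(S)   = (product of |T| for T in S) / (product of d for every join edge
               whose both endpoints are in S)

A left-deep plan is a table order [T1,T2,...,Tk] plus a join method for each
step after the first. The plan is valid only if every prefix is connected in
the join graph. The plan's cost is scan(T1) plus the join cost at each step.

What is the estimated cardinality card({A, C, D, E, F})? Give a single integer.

300000

Tables in S: A(50), C(120), D(150), E(20), F(250)
Edges inside S: A-C(d=5), C-E(d=10), E-D(d=10), D-F(d=30)
numerator = 50 * 120 * 150 * 20 * 250 = 4500000000
denominator = 5 * 10 * 10 * 30 = 15000
card(S) = 4500000000 / 15000 = 300000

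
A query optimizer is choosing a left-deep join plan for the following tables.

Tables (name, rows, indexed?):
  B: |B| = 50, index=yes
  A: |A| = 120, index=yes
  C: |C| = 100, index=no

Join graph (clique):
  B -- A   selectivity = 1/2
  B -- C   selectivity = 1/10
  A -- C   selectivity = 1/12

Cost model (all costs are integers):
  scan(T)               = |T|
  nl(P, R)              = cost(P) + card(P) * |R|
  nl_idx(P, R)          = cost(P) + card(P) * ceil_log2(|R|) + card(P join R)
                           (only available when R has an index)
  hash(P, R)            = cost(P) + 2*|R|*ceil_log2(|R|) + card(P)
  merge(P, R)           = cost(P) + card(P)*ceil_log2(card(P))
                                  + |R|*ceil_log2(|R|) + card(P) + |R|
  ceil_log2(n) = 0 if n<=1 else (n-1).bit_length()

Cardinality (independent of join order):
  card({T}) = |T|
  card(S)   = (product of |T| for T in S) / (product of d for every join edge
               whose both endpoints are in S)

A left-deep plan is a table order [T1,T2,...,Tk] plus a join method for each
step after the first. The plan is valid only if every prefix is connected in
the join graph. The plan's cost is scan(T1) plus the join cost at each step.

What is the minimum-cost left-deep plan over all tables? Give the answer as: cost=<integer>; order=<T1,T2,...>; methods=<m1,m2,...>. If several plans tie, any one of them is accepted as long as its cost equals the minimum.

cost=2980; order=C,B,A; methods=hash,hash

Selinger DP (subsets sized 1..n):
  {B}: scan cost=50, card=50
  {A}: scan cost=120, card=120
  {C}: scan cost=100, card=100
  {AB}: card=3000; try (B,hash)→840, (A,merge)→1360, (B,merge)→1430, (A,hash)→1780, (A,nl_idx)→3400, (B,nl_idx)→3840 …(+2); best=840 via (B,hash)
  {BC}: card=500; try (B,hash)→800, (C,merge)→1200, (B,nl_idx)→1200, (B,merge)→1250, (C,hash)→1500, (C,nl)→5050 …(+1); best=800 via (B,hash)
  {AC}: card=1000; try (C,hash)→1640, (A,nl_idx)→1800, (A,merge)→1860, (C,merge)→1880, (A,hash)→1880, (A,nl)→12100 …(+1); best=1640 via (C,hash)
  {ABC}: card=2500; try (A,hash)→2980, (B,hash)→3240, (C,hash)→5240, (A,merge)→6760, (A,nl_idx)→6800, (B,nl_idx)→10140 …(+5); best=2980 via (A,hash)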